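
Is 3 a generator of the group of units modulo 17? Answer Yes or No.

φ(17) = 17 − 1 = 16 = 2^4.
It suffices to check that the order of 3 is not a proper divisor of 16: compute 3^(16/q) for q ∈ {2}.
3^8 ≡ 16 (mod 17)  [q = 2: ≢ 1 ✓]
None equal 1, so ord_17(3) = 16: 3 is a primitive root.

Yes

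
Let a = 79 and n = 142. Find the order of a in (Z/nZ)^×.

35

Since 79 ∈ (Z/142Z)^×, its order divides φ(142) = φ(2)·φ(71) = 1·70 = 70 = 2 · 5 · 7.
Divisors of 70: 1, 2, 5, 7, 10, 14, 35, 70.
Test each divisor d:
79^1 ≡ 79 (mod 142)
79^2 ≡ 135 (mod 142)
79^5 ≡ 37 (mod 142)
79^7 ≡ 25 (mod 142)
79^10 ≡ 91 (mod 142)
79^14 ≡ 57 (mod 142)
79^35 ≡ 1 (mod 142) ✓
So ord_142(79) = 35.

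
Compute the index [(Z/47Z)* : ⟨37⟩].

2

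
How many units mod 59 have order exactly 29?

28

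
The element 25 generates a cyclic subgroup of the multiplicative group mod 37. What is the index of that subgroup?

2

ord(25) | φ(37) = 37 − 1 = 36 = 2^2 · 3^2.
Divisors of 36: 1, 2, 3, 4, 6, 9, 12, 18, 36.
Evaluate successive powers at the divisors of 36:
25^1 ≡ 25 (mod 37)
25^2 ≡ 33 (mod 37)
25^3 ≡ 11 (mod 37)
25^4 ≡ 16 (mod 37)
25^6 ≡ 10 (mod 37)
25^9 ≡ 36 (mod 37)
25^12 ≡ 26 (mod 37)
25^18 ≡ 1 (mod 37) ✓
Thus |⟨25⟩| = ord(25) = 18.
[(Z/37Z)^× : ⟨25⟩] = 36/18 = 2.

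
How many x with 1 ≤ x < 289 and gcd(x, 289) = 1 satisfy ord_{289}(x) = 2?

1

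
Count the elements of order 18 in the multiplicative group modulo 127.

6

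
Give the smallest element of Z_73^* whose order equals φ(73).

φ(73) = 73 − 1 = 72 = 2^3 · 3^2.
Test candidates g = 2, 3, … against the prime factors q ∈ {2, 3} of φ(73): g is a generator iff g^(72/q) ≢ 1 for every such q.
g = 2: 2^36 ≡ 1 — hits 1, so not a primitive root.
g = 3: 3^36 ≡ 1 — hits 1, so not a primitive root.
g = 4: 4^36 ≡ 1 — hits 1, so not a primitive root.
g = 5: 5^36 ≡ 72; 5^24 ≡ 8 — none is 1, so 5 is a primitive root.
So 5 is the smallest generator of (Z/73Z)^×.

5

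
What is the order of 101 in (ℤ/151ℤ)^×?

50

By Lagrange's theorem, ord_151(101) divides φ(151) = 151 − 1 = 150 = 2 · 3 · 5^2.
Divisors of 150: 1, 2, 3, 5, 6, 10, 15, 25, 30, 50, 75, 150.
Compute 101^d (mod 151) for the divisors d until we hit 1:
101^1 ≡ 101 (mod 151)
101^2 ≡ 84 (mod 151)
101^3 ≡ 28 (mod 151)
101^5 ≡ 87 (mod 151)
101^6 ≡ 29 (mod 151)
101^10 ≡ 19 (mod 151)
101^15 ≡ 143 (mod 151)
101^25 ≡ 150 (mod 151)
101^30 ≡ 64 (mod 151)
101^50 ≡ 1 (mod 151) ✓
The smallest such exponent is 50, so the order of 101 is 50.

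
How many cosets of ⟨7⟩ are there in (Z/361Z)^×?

6

The order of 7 must divide φ(361) = φ(19^2) = 19·(19−1) = 342 = 2 · 3^2 · 19.
Divisors of 342: 1, 2, 3, 6, 9, 18, 19, 38, 57, 114, 171, 342.
Check 7^d mod 361 for each divisor in increasing order:
7^1 ≡ 7 (mod 361)
7^2 ≡ 49 (mod 361)
7^3 ≡ 343 (mod 361)
7^6 ≡ 324 (mod 361)
7^9 ≡ 305 (mod 361)
7^18 ≡ 248 (mod 361)
7^19 ≡ 292 (mod 361)
7^38 ≡ 68 (mod 361)
7^57 ≡ 1 (mod 361) ✓
The order of 7 is 57, so the subgroup it generates has 57 elements.
The index is φ(361) / ord(7) = 342 / 57 = 6.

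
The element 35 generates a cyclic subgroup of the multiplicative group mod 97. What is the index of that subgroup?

32

By Lagrange's theorem, ord_97(35) divides φ(97) = 97 − 1 = 96 = 2^5 · 3.
Divisors of 96: 1, 2, 3, 4, 6, 8, 12, 16, 24, 32, 48, 96.
Evaluate successive powers at the divisors of 96:
35^1 ≡ 35 (mod 97)
35^2 ≡ 61 (mod 97)
35^3 ≡ 1 (mod 97) ✓
Thus |⟨35⟩| = ord(35) = 3.
The index is φ(97) / ord(35) = 96 / 3 = 32.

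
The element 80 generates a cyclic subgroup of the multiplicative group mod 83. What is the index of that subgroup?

1

The order of 80 must divide φ(83) = 83 − 1 = 82 = 2 · 41.
Divisors of 82: 1, 2, 41, 82.
Test each divisor d:
80^1 ≡ 80 (mod 83)
80^2 ≡ 9 (mod 83)
80^41 ≡ 82 (mod 83)
80^82 ≡ 1 (mod 83) ✓
Thus |⟨80⟩| = ord(80) = 82.
Index = |(Z/83Z)^×| / |⟨80⟩| = 82 / 82 = 1.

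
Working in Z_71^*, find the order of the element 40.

35

By Lagrange's theorem, ord_71(40) divides φ(71) = 71 − 1 = 70 = 2 · 5 · 7.
Divisors of 70: 1, 2, 5, 7, 10, 14, 35, 70.
Evaluate successive powers at the divisors of 70:
40^1 ≡ 40
40^2 ≡ 38
40^5 ≡ 37
40^7 ≡ 57
40^10 ≡ 20
40^14 ≡ 54
40^35 ≡ 1
So ord_71(40) = 35.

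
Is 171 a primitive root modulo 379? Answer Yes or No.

φ(379) = 379 − 1 = 378 = 2 · 3^3 · 7.
Test 171^(378/q) mod 379 for each prime factor q of 378:
171^189 ≡ 1 (mod 379)  [q = 2: ≡ 1 ✗]
171^126 ≡ 51 (mod 379)  [q = 3: ≢ 1 ✓]
171^54 ≡ 86 (mod 379)  [q = 7: ≢ 1 ✓]
Since 171^189 ≡ 1, the order of 171 divides 189 < 378, so 171 is not a primitive root.

No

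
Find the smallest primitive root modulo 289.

φ(289) = φ(17^2) = 17·(17−1) = 272 = 2^4 · 17.
Test candidates g = 2, 3, … against the prime factors q ∈ {2, 17} of φ(289): g is a generator iff g^(272/q) ≢ 1 for every such q.
g = 2: 2^136 ≡ 1 — hits 1, so not a primitive root.
g = 3: 3^136 ≡ 288; 3^16 ≡ 171 — none is 1, so 3 is a primitive root.
Hence the least primitive root of 289 is 3.

3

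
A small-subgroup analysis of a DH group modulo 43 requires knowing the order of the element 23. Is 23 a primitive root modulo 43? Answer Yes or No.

φ(43) = 43 − 1 = 42 = 2 · 3 · 7.
An element g generates (Z/43Z)^× iff g^(42/q) ≢ 1 (mod 43) for each prime q ∈ {2, 3, 7}.
23^21 ≡ 1 (mod 43)  [q = 2: ≡ 1 ✗]
23^14 ≡ 36 (mod 43)  [q = 3: ≢ 1 ✓]
23^6 ≡ 4 (mod 43)  [q = 7: ≢ 1 ✓]
The check at q = 2 fails, so 23 generates a proper subgroup.

No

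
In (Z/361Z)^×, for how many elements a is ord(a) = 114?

36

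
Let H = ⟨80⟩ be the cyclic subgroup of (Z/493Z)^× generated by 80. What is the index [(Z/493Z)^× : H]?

4

ord(80) | φ(493) = φ(17·29) = (17−1)·(29−1) = 16·28 = 448 = 2^6 · 7.
Divisors of 448: 1, 2, 4, 7, 8, 14, 16, 28, 32, 56, 64, 112, 224, 448.
Evaluate successive powers at the divisors of 448:
80^1 ≡ 80 (mod 493)
80^2 ≡ 484 (mod 493)
80^4 ≡ 81 (mod 493)
80^7 ≡ 347 (mod 493)
80^8 ≡ 152 (mod 493)
80^14 ≡ 117 (mod 493)
80^16 ≡ 426 (mod 493)
80^28 ≡ 378 (mod 493)
80^32 ≡ 52 (mod 493)
80^56 ≡ 407 (mod 493)
80^64 ≡ 239 (mod 493)
80^112 ≡ 1 (mod 493) ✓
The order of 80 is 112, so the subgroup it generates has 112 elements.
[(Z/493Z)^× : ⟨80⟩] = 448/112 = 4.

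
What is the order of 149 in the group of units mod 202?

100

By Lagrange's theorem, ord_202(149) divides φ(202) = φ(2)·φ(101) = 1·100 = 100 = 2^2 · 5^2.
Divisors of 100: 1, 2, 4, 5, 10, 20, 25, 50, 100.
Check 149^d mod 202 for each divisor in increasing order:
149^1 ≡ 149
149^2 ≡ 183
149^4 ≡ 159
149^5 ≡ 57
149^10 ≡ 17
149^20 ≡ 87
149^25 ≡ 111
149^50 ≡ 201
149^100 ≡ 1
Hence ord(149) = 100.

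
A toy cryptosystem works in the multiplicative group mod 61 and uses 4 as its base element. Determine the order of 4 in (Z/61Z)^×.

30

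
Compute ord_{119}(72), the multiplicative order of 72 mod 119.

The order of 72 must divide φ(119) = φ(7·17) = (7−1)·(17−1) = 6·16 = 96 = 2^5 · 3.
Divisors of 96: 1, 2, 3, 4, 6, 8, 12, 16, 24, 32, 48, 96.
Compute 72^d (mod 119) for the divisors d until we hit 1:
72^1 ≡ 72 (mod 119)
72^2 ≡ 67 (mod 119)
72^3 ≡ 64 (mod 119)
72^4 ≡ 86 (mod 119)
72^6 ≡ 50 (mod 119)
72^8 ≡ 18 (mod 119)
72^12 ≡ 1 (mod 119) ✓
The smallest such exponent is 12, so the order of 72 is 12.

12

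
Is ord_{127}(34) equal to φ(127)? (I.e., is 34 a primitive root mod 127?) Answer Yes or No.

No

φ(127) = 127 − 1 = 126 = 2 · 3^2 · 7.
It suffices to check that the order of 34 is not a proper divisor of 126: compute 34^(126/q) for q ∈ {2, 3, 7}.
34^63 ≡ 1 (mod 127)  [q = 2: ≡ 1 ✗]
34^42 ≡ 19 (mod 127)  [q = 3: ≢ 1 ✓]
34^18 ≡ 8 (mod 127)  [q = 7: ≢ 1 ✓]
The check at q = 2 fails, so 34 generates a proper subgroup.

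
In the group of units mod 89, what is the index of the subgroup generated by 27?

The order of 27 must divide φ(89) = 89 − 1 = 88 = 2^3 · 11.
Divisors of 88: 1, 2, 4, 8, 11, 22, 44, 88.
Compute 27^d (mod 89) for the divisors d until we hit 1:
27^1 ≡ 27
27^2 ≡ 17
27^4 ≡ 22
27^8 ≡ 39
27^11 ≡ 12
27^22 ≡ 55
27^44 ≡ 88
27^88 ≡ 1
Thus |⟨27⟩| = ord(27) = 88.
Index = |(Z/89Z)^×| / |⟨27⟩| = 88 / 88 = 1.

1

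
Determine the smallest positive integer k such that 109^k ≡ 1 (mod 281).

7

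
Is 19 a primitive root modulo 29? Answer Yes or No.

Yes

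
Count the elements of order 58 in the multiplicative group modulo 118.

φ(118) = φ(2)·φ(59) = 1·58 = 58 = 2 · 29.
Since (Z/118Z)^× is cyclic of order 58, the number of elements of order d is φ(d) when d | 58 and 0 otherwise.
58 = 2 · 29 divides 58, and φ(58) = 28.

28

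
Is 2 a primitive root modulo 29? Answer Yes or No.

Yes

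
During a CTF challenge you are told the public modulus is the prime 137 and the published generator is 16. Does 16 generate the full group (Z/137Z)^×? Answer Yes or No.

φ(137) = 137 − 1 = 136 = 2^3 · 17.
Test 16^(136/q) mod 137 for each prime factor q of 136:
16^68 ≡ 1 (mod 137)  [q = 2: ≡ 1 ✗]
16^8 ≡ 34 (mod 137)  [q = 17: ≢ 1 ✓]
16^68 ≡ 1 shows ord(16) | 68, strictly less than φ(137); not a primitive root.

No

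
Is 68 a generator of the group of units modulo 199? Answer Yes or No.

φ(199) = 199 − 1 = 198 = 2 · 3^2 · 11.
An element g generates (Z/199Z)^× iff g^(198/q) ≢ 1 (mod 199) for each prime q ∈ {2, 3, 11}.
68^99 ≡ 198 (mod 199)  [q = 2: ≢ 1 ✓]
68^66 ≡ 92 (mod 199)  [q = 3: ≢ 1 ✓]
68^18 ≡ 188 (mod 199)  [q = 11: ≢ 1 ✓]
Every test exponent gives a nontrivial residue, hence 68 generates the full group.

Yes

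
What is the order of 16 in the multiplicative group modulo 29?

7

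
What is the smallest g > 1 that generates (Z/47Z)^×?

φ(47) = 47 − 1 = 46 = 2 · 23.
g is a primitive root iff g^(46/q) ≢ 1 (mod 47) for each prime q ∈ {2, 23}.
g = 2: 2^23 ≡ 1 — hits 1, so not a primitive root.
g = 3: 3^23 ≡ 1 — hits 1, so not a primitive root.
g = 4: 4^23 ≡ 1 — hits 1, so not a primitive root.
g = 5: 5^23 ≡ 46; 5^2 ≡ 25 — none is 1, so 5 is a primitive root.
Hence the least primitive root of 47 is 5.

5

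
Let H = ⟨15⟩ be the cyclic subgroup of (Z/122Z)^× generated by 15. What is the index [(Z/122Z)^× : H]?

By Lagrange's theorem, ord_122(15) divides φ(122) = φ(2)·φ(61) = 1·60 = 60 = 2^2 · 3 · 5.
Divisors of 60: 1, 2, 3, 4, 5, 6, 10, 12, 15, 20, 30, 60.
Test each divisor d:
15^1 ≡ 15 (mod 122)
15^2 ≡ 103 (mod 122)
15^3 ≡ 81 (mod 122)
15^4 ≡ 117 (mod 122)
15^5 ≡ 47 (mod 122)
15^6 ≡ 95 (mod 122)
15^10 ≡ 13 (mod 122)
15^12 ≡ 119 (mod 122)
15^15 ≡ 1 (mod 122) ✓
The order of 15 is 15, so the subgroup it generates has 15 elements.
The index is φ(122) / ord(15) = 60 / 15 = 4.

4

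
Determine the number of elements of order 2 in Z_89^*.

1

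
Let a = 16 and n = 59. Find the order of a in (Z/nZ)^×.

By Lagrange's theorem, ord_59(16) divides φ(59) = 59 − 1 = 58 = 2 · 29.
Divisors of 58: 1, 2, 29, 58.
Test each divisor d:
16^1 ≡ 16 (mod 59)
16^2 ≡ 20 (mod 59)
16^29 ≡ 1 (mod 59) ✓
The smallest such exponent is 29, so the order of 16 is 29.

29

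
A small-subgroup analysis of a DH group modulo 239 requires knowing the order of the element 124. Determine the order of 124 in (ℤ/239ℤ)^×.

ord(124) | φ(239) = 239 − 1 = 238 = 2 · 7 · 17.
Divisors of 238: 1, 2, 7, 14, 17, 34, 119, 238.
Compute 124^d (mod 239) for the divisors d until we hit 1:
124^1 ≡ 124 (mod 239)
124^2 ≡ 80 (mod 239)
124^7 ≡ 40 (mod 239)
124^14 ≡ 166 (mod 239)
124^17 ≡ 10 (mod 239)
124^34 ≡ 100 (mod 239)
124^119 ≡ 1 (mod 239) ✓
So ord_239(124) = 119.

119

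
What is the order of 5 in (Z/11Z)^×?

5

The order of 5 must divide φ(11) = 11 − 1 = 10 = 2 · 5.
Divisors of 10: 1, 2, 5, 10.
Compute 5^d (mod 11) for the divisors d until we hit 1:
5^1 ≡ 5 (mod 11)
5^2 ≡ 3 (mod 11)
5^5 ≡ 1 (mod 11) ✓
So ord_11(5) = 5.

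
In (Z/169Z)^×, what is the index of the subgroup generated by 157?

12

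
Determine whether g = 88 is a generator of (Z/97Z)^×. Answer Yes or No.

No

φ(97) = 97 − 1 = 96 = 2^5 · 3.
88 is a primitive root mod 97 iff 88^(φ(97)/q) ≢ 1 for every prime q | φ(97), i.e. q ∈ {2, 3}.
88^48 ≡ 1 (mod 97)  [q = 2: ≡ 1 ✗]
88^32 ≡ 61 (mod 97)  [q = 3: ≢ 1 ✓]
Since 88^48 ≡ 1, the order of 88 divides 48 < 96, so 88 is not a primitive root.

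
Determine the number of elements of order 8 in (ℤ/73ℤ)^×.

φ(73) = 73 − 1 = 72 = 2^3 · 3^2.
Since (Z/73Z)^× is cyclic of order 72, the number of elements of order d is φ(d) when d | 72 and 0 otherwise.
8 = 2^3 divides 72, and φ(8) = 4.

4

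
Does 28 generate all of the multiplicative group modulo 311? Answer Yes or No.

No

φ(311) = 311 − 1 = 310 = 2 · 5 · 31.
An element g generates (Z/311Z)^× iff g^(310/q) ≢ 1 (mod 311) for each prime q ∈ {2, 5, 31}.
28^155 ≡ 1 (mod 311)  [q = 2: ≡ 1 ✗]
28^62 ≡ 216 (mod 311)  [q = 5: ≢ 1 ✓]
28^10 ≡ 300 (mod 311)  [q = 31: ≢ 1 ✓]
Since 28^155 ≡ 1, the order of 28 divides 155 < 310, so 28 is not a primitive root.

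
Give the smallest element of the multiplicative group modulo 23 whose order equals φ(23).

5

φ(23) = 23 − 1 = 22 = 2 · 11.
Test candidates g = 2, 3, … against the prime factors q ∈ {2, 11} of φ(23): g is a generator iff g^(22/q) ≢ 1 for every such q.
g = 2: 2^11 ≡ 1 — hits 1, so not a primitive root.
g = 3: 3^11 ≡ 1 — hits 1, so not a primitive root.
g = 4: 4^11 ≡ 1 — hits 1, so not a primitive root.
g = 5: 5^11 ≡ 22; 5^2 ≡ 2 — none is 1, so 5 is a primitive root.
The smallest primitive root modulo 23 is 5.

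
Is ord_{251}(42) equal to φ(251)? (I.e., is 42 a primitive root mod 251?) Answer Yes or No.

φ(251) = 251 − 1 = 250 = 2 · 5^3.
An element g generates (Z/251Z)^× iff g^(250/q) ≢ 1 (mod 251) for each prime q ∈ {2, 5}.
42^125 ≡ 250 (mod 251)  [q = 2: ≢ 1 ✓]
42^50 ≡ 149 (mod 251)  [q = 5: ≢ 1 ✓]
Every test exponent gives a nontrivial residue, hence 42 generates the full group.

Yes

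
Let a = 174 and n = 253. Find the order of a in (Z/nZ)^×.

Since 174 ∈ (Z/253Z)^×, its order divides φ(253) = φ(11·23) = (11−1)·(23−1) = 10·22 = 220 = 2^2 · 5 · 11.
Divisors of 220: 1, 2, 4, 5, 10, 11, 20, 22, 44, 55, 110, 220.
Check 174^d mod 253 for each divisor in increasing order:
174^1 ≡ 174
174^2 ≡ 169
174^4 ≡ 225
174^5 ≡ 188
174^10 ≡ 177
174^11 ≡ 185
174^20 ≡ 210
174^22 ≡ 70
174^44 ≡ 93
174^55 ≡ 1
So ord_253(174) = 55.

55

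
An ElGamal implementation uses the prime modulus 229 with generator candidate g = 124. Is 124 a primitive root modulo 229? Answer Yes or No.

φ(229) = 229 − 1 = 228 = 2^2 · 3 · 19.
It suffices to check that the order of 124 is not a proper divisor of 228: compute 124^(228/q) for q ∈ {2, 3, 19}.
124^114 ≡ 228 (mod 229)  [q = 2: ≢ 1 ✓]
124^76 ≡ 94 (mod 229)  [q = 3: ≢ 1 ✓]
124^12 ≡ 27 (mod 229)  [q = 19: ≢ 1 ✓]
None equal 1, so ord_229(124) = 228: 124 is a primitive root.

Yes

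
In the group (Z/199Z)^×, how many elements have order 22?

φ(199) = 199 − 1 = 198 = 2 · 3^2 · 11.
(Z/199Z)^× is cyclic (|G| = 198); a cyclic group of order m has exactly φ(d) elements of each order d | m, and none otherwise.
22 = 2 · 11 divides 198, and φ(22) = 10.

10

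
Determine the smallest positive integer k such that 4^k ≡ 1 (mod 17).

4

The order of 4 must divide φ(17) = 17 − 1 = 16 = 2^4.
Divisors of 16: 1, 2, 4, 8, 16.
Compute 4^d (mod 17) for the divisors d until we hit 1:
4^1 ≡ 4 (mod 17)
4^2 ≡ 16 (mod 17)
4^4 ≡ 1 (mod 17) ✓
Hence ord(4) = 4.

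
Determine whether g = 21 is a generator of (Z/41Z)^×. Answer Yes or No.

No

φ(41) = 41 − 1 = 40 = 2^3 · 5.
It suffices to check that the order of 21 is not a proper divisor of 40: compute 21^(40/q) for q ∈ {2, 5}.
21^20 ≡ 1 (mod 41)  [q = 2: ≡ 1 ✗]
21^8 ≡ 37 (mod 41)  [q = 5: ≢ 1 ✓]
Since 21^20 ≡ 1, the order of 21 divides 20 < 40, so 21 is not a primitive root.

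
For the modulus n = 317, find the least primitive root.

φ(317) = 317 − 1 = 316 = 2^2 · 79.
g is a primitive root iff g^(316/q) ≢ 1 (mod 317) for each prime q ∈ {2, 79}.
g = 2: 2^158 ≡ 316; 2^4 ≡ 16 — none is 1, so 2 is a primitive root.
So 2 is the smallest generator of (Z/317Z)^×.

2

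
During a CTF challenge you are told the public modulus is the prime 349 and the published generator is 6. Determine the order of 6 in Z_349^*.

116

By Lagrange's theorem, ord_349(6) divides φ(349) = 349 − 1 = 348 = 2^2 · 3 · 29.
Divisors of 348: 1, 2, 3, 4, 6, 12, 29, 58, 87, 116, 174, 348.
Test each divisor d:
6^1 ≡ 6 (mod 349)
6^2 ≡ 36 (mod 349)
6^3 ≡ 216 (mod 349)
6^4 ≡ 249 (mod 349)
6^6 ≡ 239 (mod 349)
6^12 ≡ 234 (mod 349)
6^29 ≡ 213 (mod 349)
6^58 ≡ 348 (mod 349)
6^87 ≡ 136 (mod 349)
6^116 ≡ 1 (mod 349) ✓
Hence ord(6) = 116.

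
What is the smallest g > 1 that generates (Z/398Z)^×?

φ(398) = φ(2)·φ(199) = 1·198 = 198 = 2 · 3^2 · 11.
g is a primitive root iff g^(198/q) ≢ 1 (mod 398) for each prime q ∈ {2, 3, 11}.
g = 2: gcd(2, 398) = 2 > 1, not a unit — skip.
g = 3: 3^99 ≡ 397; 3^66 ≡ 305; 3^18 ≡ 125 — none is 1, so 3 is a primitive root.
So 3 is the smallest generator of (Z/398Z)^×.

3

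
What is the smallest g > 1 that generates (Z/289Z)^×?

φ(289) = φ(17^2) = 17·(17−1) = 272 = 2^4 · 17.
g is a primitive root iff g^(272/q) ≢ 1 (mod 289) for each prime q ∈ {2, 17}.
g = 2: 2^136 ≡ 1 — hits 1, so not a primitive root.
g = 3: 3^136 ≡ 288; 3^16 ≡ 171 — none is 1, so 3 is a primitive root.
So 3 is the smallest generator of (Z/289Z)^×.

3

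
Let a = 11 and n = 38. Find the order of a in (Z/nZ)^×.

3

Since 11 ∈ (Z/38Z)^×, its order divides φ(38) = φ(2)·φ(19) = 1·18 = 18 = 2 · 3^2.
Divisors of 18: 1, 2, 3, 6, 9, 18.
Test each divisor d:
11^1 ≡ 11
11^2 ≡ 7
11^3 ≡ 1
Hence ord(11) = 3.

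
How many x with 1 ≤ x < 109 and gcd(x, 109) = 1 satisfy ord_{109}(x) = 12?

φ(109) = 109 − 1 = 108 = 2^2 · 3^3.
Since (Z/109Z)^× is cyclic of order 108, the number of elements of order d is φ(d) when d | 108 and 0 otherwise.
12 = 2^2 · 3 divides 108, and φ(12) = 4.

4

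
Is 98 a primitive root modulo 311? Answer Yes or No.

No

φ(311) = 311 − 1 = 310 = 2 · 5 · 31.
It suffices to check that the order of 98 is not a proper divisor of 310: compute 98^(310/q) for q ∈ {2, 5, 31}.
98^155 ≡ 1 (mod 311)  [q = 2: ≡ 1 ✗]
98^62 ≡ 52 (mod 311)  [q = 5: ≢ 1 ✓]
98^10 ≡ 24 (mod 311)  [q = 31: ≢ 1 ✓]
Since 98^155 ≡ 1, the order of 98 divides 155 < 310, so 98 is not a primitive root.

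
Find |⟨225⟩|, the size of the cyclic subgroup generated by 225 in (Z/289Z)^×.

68

By Lagrange's theorem, ord_289(225) divides φ(289) = φ(17^2) = 17·(17−1) = 272 = 2^4 · 17.
Divisors of 272: 1, 2, 4, 8, 16, 17, 34, 68, 136, 272.
Compute 225^d (mod 289) for the divisors d until we hit 1:
225^1 ≡ 225 (mod 289)
225^2 ≡ 50 (mod 289)
225^4 ≡ 188 (mod 289)
225^8 ≡ 86 (mod 289)
225^16 ≡ 171 (mod 289)
225^17 ≡ 38 (mod 289)
225^34 ≡ 288 (mod 289)
225^68 ≡ 1 (mod 289) ✓
The smallest such exponent is 68, so the order of 225 is 68.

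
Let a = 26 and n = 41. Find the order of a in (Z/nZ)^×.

The order of 26 must divide φ(41) = 41 − 1 = 40 = 2^3 · 5.
Divisors of 40: 1, 2, 4, 5, 8, 10, 20, 40.
Check 26^d mod 41 for each divisor in increasing order:
26^1 ≡ 26 (mod 41)
26^2 ≡ 20 (mod 41)
26^4 ≡ 31 (mod 41)
26^5 ≡ 27 (mod 41)
26^8 ≡ 18 (mod 41)
26^10 ≡ 32 (mod 41)
26^20 ≡ 40 (mod 41)
26^40 ≡ 1 (mod 41) ✓
So ord_41(26) = 40.

40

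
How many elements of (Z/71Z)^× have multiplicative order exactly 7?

φ(71) = 71 − 1 = 70 = 2 · 5 · 7.
(Z/71Z)^× is cyclic (|G| = 70); a cyclic group of order m has exactly φ(d) elements of each order d | m, and none otherwise.
7 | 70, and φ(7) = 7 − 1 = 6.

6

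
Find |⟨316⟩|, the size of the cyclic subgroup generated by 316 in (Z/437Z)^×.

66

Since 316 ∈ (Z/437Z)^×, its order divides φ(437) = φ(19·23) = (19−1)·(23−1) = 18·22 = 396 = 2^2 · 3^2 · 11.
Divisors of 396: 1, 2, 3, 4, 6, 9, 11, 12, 18, 22, 33, 36, 44, 66, 99, 132, 198, 396.
Test each divisor d:
316^1 ≡ 316 (mod 437)
316^2 ≡ 220 (mod 437)
316^3 ≡ 37 (mod 437)
316^4 ≡ 330 (mod 437)
316^6 ≡ 58 (mod 437)
316^9 ≡ 398 (mod 437)
316^11 ≡ 160 (mod 437)
316^12 ≡ 305 (mod 437)
316^18 ≡ 210 (mod 437)
316^22 ≡ 254 (mod 437)
316^33 ≡ 436 (mod 437)
316^36 ≡ 400 (mod 437)
316^44 ≡ 277 (mod 437)
316^66 ≡ 1 (mod 437) ✓
Therefore the multiplicative order of 316 modulo 437 is 66.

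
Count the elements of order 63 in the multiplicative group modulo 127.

36

φ(127) = 127 − 1 = 126 = 2 · 3^2 · 7.
(Z/127Z)^× is cyclic (|G| = 126); a cyclic group of order m has exactly φ(d) elements of each order d | m, and none otherwise.
63 = 3^2 · 7 divides 126, and φ(63) = 36.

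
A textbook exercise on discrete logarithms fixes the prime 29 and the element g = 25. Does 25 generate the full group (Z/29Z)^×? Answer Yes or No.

No

φ(29) = 29 − 1 = 28 = 2^2 · 7.
It suffices to check that the order of 25 is not a proper divisor of 28: compute 25^(28/q) for q ∈ {2, 7}.
25^14 ≡ 1 (mod 29)  [q = 2: ≡ 1 ✗]
25^4 ≡ 24 (mod 29)  [q = 7: ≢ 1 ✓]
The check at q = 2 fails, so 25 generates a proper subgroup.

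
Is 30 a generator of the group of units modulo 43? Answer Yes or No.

φ(43) = 43 − 1 = 42 = 2 · 3 · 7.
It suffices to check that the order of 30 is not a proper divisor of 42: compute 30^(42/q) for q ∈ {2, 3, 7}.
30^21 ≡ 42 (mod 43)  [q = 2: ≢ 1 ✓]
30^14 ≡ 6 (mod 43)  [q = 3: ≢ 1 ✓]
30^6 ≡ 16 (mod 43)  [q = 7: ≢ 1 ✓]
All checks pass, so 30 has order 42 and is a primitive root modulo 43.

Yes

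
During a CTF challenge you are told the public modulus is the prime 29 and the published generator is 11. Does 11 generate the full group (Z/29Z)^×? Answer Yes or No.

Yes

φ(29) = 29 − 1 = 28 = 2^2 · 7.
Test 11^(28/q) mod 29 for each prime factor q of 28:
11^14 ≡ 28 (mod 29)  [q = 2: ≢ 1 ✓]
11^4 ≡ 25 (mod 29)  [q = 7: ≢ 1 ✓]
None equal 1, so ord_29(11) = 28: 11 is a primitive root.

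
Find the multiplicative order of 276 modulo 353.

ord(276) | φ(353) = 353 − 1 = 352 = 2^5 · 11.
Divisors of 352: 1, 2, 4, 8, 11, 16, 22, 32, 44, 88, 176, 352.
Check 276^d mod 353 for each divisor in increasing order:
276^1 ≡ 276
276^2 ≡ 281
276^4 ≡ 242
276^8 ≡ 319
276^11 ≡ 6
276^16 ≡ 97
276^22 ≡ 36
276^32 ≡ 231
276^44 ≡ 237
276^88 ≡ 42
276^176 ≡ 352
276^352 ≡ 1
Therefore the multiplicative order of 276 modulo 353 is 352.

352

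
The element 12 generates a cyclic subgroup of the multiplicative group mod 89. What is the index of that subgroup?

11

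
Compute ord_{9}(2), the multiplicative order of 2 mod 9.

6

Since 2 ∈ (Z/9Z)^×, its order divides φ(9) = φ(3^2) = 3·(3−1) = 6 = 2 · 3.
Divisors of 6: 1, 2, 3, 6.
Test each divisor d:
2^1 ≡ 2
2^2 ≡ 4
2^3 ≡ 8
2^6 ≡ 1
Therefore the multiplicative order of 2 modulo 9 is 6.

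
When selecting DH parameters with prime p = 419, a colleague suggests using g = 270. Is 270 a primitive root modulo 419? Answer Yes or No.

φ(419) = 419 − 1 = 418 = 2 · 11 · 19.
Test 270^(418/q) mod 419 for each prime factor q of 418:
270^209 ≡ 418 (mod 419)  [q = 2: ≢ 1 ✓]
270^38 ≡ 334 (mod 419)  [q = 11: ≢ 1 ✓]
270^22 ≡ 379 (mod 419)  [q = 19: ≢ 1 ✓]
None equal 1, so ord_419(270) = 418: 270 is a primitive root.

Yes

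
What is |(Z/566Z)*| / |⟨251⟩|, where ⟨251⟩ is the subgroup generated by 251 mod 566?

6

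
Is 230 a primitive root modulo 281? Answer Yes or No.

φ(281) = 281 − 1 = 280 = 2^3 · 5 · 7.
It suffices to check that the order of 230 is not a proper divisor of 280: compute 230^(280/q) for q ∈ {2, 5, 7}.
230^140 ≡ 280 (mod 281)  [q = 2: ≢ 1 ✓]
230^56 ≡ 90 (mod 281)  [q = 5: ≢ 1 ✓]
230^40 ≡ 79 (mod 281)  [q = 7: ≢ 1 ✓]
All checks pass, so 230 has order 280 and is a primitive root modulo 281.

Yes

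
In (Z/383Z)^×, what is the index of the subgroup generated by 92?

2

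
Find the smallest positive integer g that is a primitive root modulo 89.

3

φ(89) = 89 − 1 = 88 = 2^3 · 11.
g is a primitive root iff g^(88/q) ≢ 1 (mod 89) for each prime q ∈ {2, 11}.
g = 2: 2^44 ≡ 1 — hits 1, so not a primitive root.
g = 3: 3^44 ≡ 88; 3^8 ≡ 64 — none is 1, so 3 is a primitive root.
Hence the least primitive root of 89 is 3.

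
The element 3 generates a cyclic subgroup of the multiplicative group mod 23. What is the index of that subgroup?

2

The order of 3 must divide φ(23) = 23 − 1 = 22 = 2 · 11.
Divisors of 22: 1, 2, 11, 22.
Compute 3^d (mod 23) for the divisors d until we hit 1:
3^1 ≡ 3 (mod 23)
3^2 ≡ 9 (mod 23)
3^11 ≡ 1 (mod 23) ✓
Thus |⟨3⟩| = ord(3) = 11.
The index is φ(23) / ord(3) = 22 / 11 = 2.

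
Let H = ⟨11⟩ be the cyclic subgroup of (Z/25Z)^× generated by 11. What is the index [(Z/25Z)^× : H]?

4

By Lagrange's theorem, ord_25(11) divides φ(25) = φ(5^2) = 5·(5−1) = 20 = 2^2 · 5.
Divisors of 20: 1, 2, 4, 5, 10, 20.
Check 11^d mod 25 for each divisor in increasing order:
11^1 ≡ 11
11^2 ≡ 21
11^4 ≡ 16
11^5 ≡ 1
Thus |⟨11⟩| = ord(11) = 5.
[(Z/25Z)^× : ⟨11⟩] = 20/5 = 4.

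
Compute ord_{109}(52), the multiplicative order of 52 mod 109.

Since 52 ∈ (Z/109Z)^×, its order divides φ(109) = 109 − 1 = 108 = 2^2 · 3^3.
Divisors of 108: 1, 2, 3, 4, 6, 9, 12, 18, 27, 36, 54, 108.
Compute 52^d (mod 109) for the divisors d until we hit 1:
52^1 ≡ 52 (mod 109)
52^2 ≡ 88 (mod 109)
52^3 ≡ 107 (mod 109)
52^4 ≡ 5 (mod 109)
52^6 ≡ 4 (mod 109)
52^9 ≡ 101 (mod 109)
52^12 ≡ 16 (mod 109)
52^18 ≡ 64 (mod 109)
52^27 ≡ 33 (mod 109)
52^36 ≡ 63 (mod 109)
52^54 ≡ 108 (mod 109)
52^108 ≡ 1 (mod 109) ✓
So ord_109(52) = 108.

108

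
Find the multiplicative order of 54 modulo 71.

5

The order of 54 must divide φ(71) = 71 − 1 = 70 = 2 · 5 · 7.
Divisors of 70: 1, 2, 5, 7, 10, 14, 35, 70.
Test each divisor d:
54^1 ≡ 54 (mod 71)
54^2 ≡ 5 (mod 71)
54^5 ≡ 1 (mod 71) ✓
Therefore the multiplicative order of 54 modulo 71 is 5.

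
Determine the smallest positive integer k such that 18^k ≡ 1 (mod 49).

ord(18) | φ(49) = φ(7^2) = 7·(7−1) = 42 = 2 · 3 · 7.
Divisors of 42: 1, 2, 3, 6, 7, 14, 21, 42.
Evaluate successive powers at the divisors of 42:
18^1 ≡ 18
18^2 ≡ 30
18^3 ≡ 1
Hence ord(18) = 3.

3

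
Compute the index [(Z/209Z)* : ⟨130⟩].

4

ord(130) | φ(209) = φ(11·19) = (11−1)·(19−1) = 10·18 = 180 = 2^2 · 3^2 · 5.
Divisors of 180: 1, 2, 3, 4, 5, 6, 9, 10, 12, 15, 18, 20, 30, 36, 45, 60, 90, 180.
Test each divisor d:
130^1 ≡ 130 (mod 209)
130^2 ≡ 180 (mod 209)
130^3 ≡ 201 (mod 209)
130^4 ≡ 5 (mod 209)
130^5 ≡ 23 (mod 209)
130^6 ≡ 64 (mod 209)
130^9 ≡ 115 (mod 209)
130^10 ≡ 111 (mod 209)
130^12 ≡ 125 (mod 209)
130^15 ≡ 45 (mod 209)
130^18 ≡ 58 (mod 209)
130^20 ≡ 199 (mod 209)
130^30 ≡ 144 (mod 209)
130^36 ≡ 20 (mod 209)
130^45 ≡ 1 (mod 209) ✓
Thus |⟨130⟩| = ord(130) = 45.
[(Z/209Z)^× : ⟨130⟩] = 180/45 = 4.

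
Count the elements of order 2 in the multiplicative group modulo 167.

1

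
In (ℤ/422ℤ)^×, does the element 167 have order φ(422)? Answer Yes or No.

Yes

φ(422) = φ(2)·φ(211) = 1·210 = 210 = 2 · 3 · 5 · 7.
An element g generates (Z/422Z)^× iff g^(210/q) ≢ 1 (mod 422) for each prime q ∈ {2, 3, 5, 7}.
167^105 ≡ 421 (mod 422)  [q = 2: ≢ 1 ✓]
167^70 ≡ 225 (mod 422)  [q = 3: ≢ 1 ✓]
167^42 ≡ 71 (mod 422)  [q = 5: ≢ 1 ✓]
167^30 ≡ 355 (mod 422)  [q = 7: ≢ 1 ✓]
Every test exponent gives a nontrivial residue, hence 167 generates the full group.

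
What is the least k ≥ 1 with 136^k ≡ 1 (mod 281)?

140

By Lagrange's theorem, ord_281(136) divides φ(281) = 281 − 1 = 280 = 2^3 · 5 · 7.
Divisors of 280: 1, 2, 4, 5, 7, 8, 10, 14, 20, 28, 35, 40, 56, 70, 140, 280.
Compute 136^d (mod 281) for the divisors d until we hit 1:
136^1 ≡ 136 (mod 281)
136^2 ≡ 231 (mod 281)
136^4 ≡ 252 (mod 281)
136^5 ≡ 271 (mod 281)
136^7 ≡ 219 (mod 281)
136^8 ≡ 279 (mod 281)
136^10 ≡ 100 (mod 281)
136^14 ≡ 191 (mod 281)
136^20 ≡ 165 (mod 281)
136^28 ≡ 232 (mod 281)
136^35 ≡ 228 (mod 281)
136^40 ≡ 249 (mod 281)
136^56 ≡ 153 (mod 281)
136^70 ≡ 280 (mod 281)
136^140 ≡ 1 (mod 281) ✓
Therefore the multiplicative order of 136 modulo 281 is 140.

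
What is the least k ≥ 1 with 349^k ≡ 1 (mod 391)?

Since 349 ∈ (Z/391Z)^×, its order divides φ(391) = φ(17·23) = (17−1)·(23−1) = 16·22 = 352 = 2^5 · 11.
Divisors of 352: 1, 2, 4, 8, 11, 16, 22, 32, 44, 88, 176, 352.
Compute 349^d (mod 391) for the divisors d until we hit 1:
349^1 ≡ 349
349^2 ≡ 200
349^4 ≡ 118
349^8 ≡ 239
349^11 ≡ 185
349^16 ≡ 35
349^22 ≡ 208
349^32 ≡ 52
349^44 ≡ 254
349^88 ≡ 1
So ord_391(349) = 88.

88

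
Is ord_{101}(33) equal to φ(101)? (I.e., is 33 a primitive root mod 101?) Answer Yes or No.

No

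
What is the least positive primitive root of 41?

φ(41) = 41 − 1 = 40 = 2^3 · 5.
g is a primitive root iff g^(40/q) ≢ 1 (mod 41) for each prime q ∈ {2, 5}.
g = 2: 2^20 ≡ 1 — hits 1, so not a primitive root.
g = 3: 3^20 ≡ 40; 3^8 ≡ 1 — hits 1, so not a primitive root.
g = 4: 4^20 ≡ 1 — hits 1, so not a primitive root.
g = 5: 5^20 ≡ 1 — hits 1, so not a primitive root.
g = 6: 6^20 ≡ 40; 6^8 ≡ 10 — none is 1, so 6 is a primitive root.
So 6 is the smallest generator of (Z/41Z)^×.

6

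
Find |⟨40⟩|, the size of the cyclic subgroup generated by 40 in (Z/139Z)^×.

ord(40) | φ(139) = 139 − 1 = 138 = 2 · 3 · 23.
Divisors of 138: 1, 2, 3, 6, 23, 46, 69, 138.
Test each divisor d:
40^1 ≡ 40
40^2 ≡ 71
40^3 ≡ 60
40^6 ≡ 125
40^23 ≡ 43
40^46 ≡ 42
40^69 ≡ 138
40^138 ≡ 1
The smallest such exponent is 138, so the order of 40 is 138.

138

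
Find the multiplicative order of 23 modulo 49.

21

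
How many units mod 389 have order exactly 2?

1

φ(389) = 389 − 1 = 388 = 2^2 · 97.
(Z/389Z)^× is cyclic (|G| = 388); a cyclic group of order m has exactly φ(d) elements of each order d | m, and none otherwise.
2 | 388, and φ(2) = 2 − 1 = 1.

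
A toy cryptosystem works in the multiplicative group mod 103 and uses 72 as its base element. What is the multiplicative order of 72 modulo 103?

ord(72) | φ(103) = 103 − 1 = 102 = 2 · 3 · 17.
Divisors of 102: 1, 2, 3, 6, 17, 34, 51, 102.
Test each divisor d:
72^1 ≡ 72 (mod 103)
72^2 ≡ 34 (mod 103)
72^3 ≡ 79 (mod 103)
72^6 ≡ 61 (mod 103)
72^17 ≡ 1 (mod 103) ✓
The smallest such exponent is 17, so the order of 72 is 17.

17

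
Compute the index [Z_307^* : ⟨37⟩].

2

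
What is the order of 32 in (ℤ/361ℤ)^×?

By Lagrange's theorem, ord_361(32) divides φ(361) = φ(19^2) = 19·(19−1) = 342 = 2 · 3^2 · 19.
Divisors of 342: 1, 2, 3, 6, 9, 18, 19, 38, 57, 114, 171, 342.
Check 32^d mod 361 for each divisor in increasing order:
32^1 ≡ 32 (mod 361)
32^2 ≡ 302 (mod 361)
32^3 ≡ 278 (mod 361)
32^6 ≡ 30 (mod 361)
32^9 ≡ 37 (mod 361)
32^18 ≡ 286 (mod 361)
32^19 ≡ 127 (mod 361)
32^38 ≡ 245 (mod 361)
32^57 ≡ 69 (mod 361)
32^114 ≡ 68 (mod 361)
32^171 ≡ 360 (mod 361)
32^342 ≡ 1 (mod 361) ✓
Therefore the multiplicative order of 32 modulo 361 is 342.

342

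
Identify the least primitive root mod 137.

φ(137) = 137 − 1 = 136 = 2^3 · 17.
Test candidates g = 2, 3, … against the prime factors q ∈ {2, 17} of φ(137): g is a generator iff g^(136/q) ≢ 1 for every such q.
g = 2: 2^68 ≡ 1 — hits 1, so not a primitive root.
g = 3: 3^68 ≡ 136; 3^8 ≡ 122 — none is 1, so 3 is a primitive root.
So 3 is the smallest generator of (Z/137Z)^×.

3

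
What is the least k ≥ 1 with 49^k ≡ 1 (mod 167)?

83

Since 49 ∈ (Z/167Z)^×, its order divides φ(167) = 167 − 1 = 166 = 2 · 83.
Divisors of 166: 1, 2, 83, 166.
Test each divisor d:
49^1 ≡ 49
49^2 ≡ 63
49^83 ≡ 1
The smallest such exponent is 83, so the order of 49 is 83.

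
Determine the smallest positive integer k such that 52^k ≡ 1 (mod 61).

10

The order of 52 must divide φ(61) = 61 − 1 = 60 = 2^2 · 3 · 5.
Divisors of 60: 1, 2, 3, 4, 5, 6, 10, 12, 15, 20, 30, 60.
Compute 52^d (mod 61) for the divisors d until we hit 1:
52^1 ≡ 52 (mod 61)
52^2 ≡ 20 (mod 61)
52^3 ≡ 3 (mod 61)
52^4 ≡ 34 (mod 61)
52^5 ≡ 60 (mod 61)
52^6 ≡ 9 (mod 61)
52^10 ≡ 1 (mod 61) ✓
Therefore the multiplicative order of 52 modulo 61 is 10.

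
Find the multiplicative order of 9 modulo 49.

21

The order of 9 must divide φ(49) = φ(7^2) = 7·(7−1) = 42 = 2 · 3 · 7.
Divisors of 42: 1, 2, 3, 6, 7, 14, 21, 42.
Check 9^d mod 49 for each divisor in increasing order:
9^1 ≡ 9 (mod 49)
9^2 ≡ 32 (mod 49)
9^3 ≡ 43 (mod 49)
9^6 ≡ 36 (mod 49)
9^7 ≡ 30 (mod 49)
9^14 ≡ 18 (mod 49)
9^21 ≡ 1 (mod 49) ✓
The smallest such exponent is 21, so the order of 9 is 21.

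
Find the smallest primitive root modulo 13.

2

φ(13) = 13 − 1 = 12 = 2^2 · 3.
Test candidates g = 2, 3, … against the prime factors q ∈ {2, 3} of φ(13): g is a generator iff g^(12/q) ≢ 1 for every such q.
g = 2: 2^6 ≡ 12; 2^4 ≡ 3 — none is 1, so 2 is a primitive root.
The smallest primitive root modulo 13 is 2.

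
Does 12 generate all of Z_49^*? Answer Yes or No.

φ(49) = φ(7^2) = 7·(7−1) = 42 = 2 · 3 · 7.
Test 12^(42/q) mod 49 for each prime factor q of 42:
12^21 ≡ 48 (mod 49)  [q = 2: ≢ 1 ✓]
12^14 ≡ 18 (mod 49)  [q = 3: ≢ 1 ✓]
12^6 ≡ 22 (mod 49)  [q = 7: ≢ 1 ✓]
None equal 1, so ord_49(12) = 42: 12 is a primitive root.

Yes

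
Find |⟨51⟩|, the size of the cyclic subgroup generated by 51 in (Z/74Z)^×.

ord(51) | φ(74) = φ(2)·φ(37) = 1·36 = 36 = 2^2 · 3^2.
Divisors of 36: 1, 2, 3, 4, 6, 9, 12, 18, 36.
Test each divisor d:
51^1 ≡ 51 (mod 74)
51^2 ≡ 11 (mod 74)
51^3 ≡ 43 (mod 74)
51^4 ≡ 47 (mod 74)
51^6 ≡ 73 (mod 74)
51^9 ≡ 31 (mod 74)
51^12 ≡ 1 (mod 74) ✓
Hence ord(51) = 12.

12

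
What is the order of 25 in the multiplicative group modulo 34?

The order of 25 must divide φ(34) = φ(2)·φ(17) = 1·16 = 16 = 2^4.
Divisors of 16: 1, 2, 4, 8, 16.
Test each divisor d:
25^1 ≡ 25 (mod 34)
25^2 ≡ 13 (mod 34)
25^4 ≡ 33 (mod 34)
25^8 ≡ 1 (mod 34) ✓
Hence ord(25) = 8.

8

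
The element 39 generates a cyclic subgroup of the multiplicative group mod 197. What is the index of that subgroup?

2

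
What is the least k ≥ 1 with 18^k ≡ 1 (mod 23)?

Since 18 ∈ (Z/23Z)^×, its order divides φ(23) = 23 − 1 = 22 = 2 · 11.
Divisors of 22: 1, 2, 11, 22.
Test each divisor d:
18^1 ≡ 18 (mod 23)
18^2 ≡ 2 (mod 23)
18^11 ≡ 1 (mod 23) ✓
Therefore the multiplicative order of 18 modulo 23 is 11.

11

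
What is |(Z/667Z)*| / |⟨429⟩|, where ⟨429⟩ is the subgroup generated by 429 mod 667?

4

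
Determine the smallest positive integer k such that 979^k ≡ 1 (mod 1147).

180

ord(979) | φ(1147) = φ(31·37) = (31−1)·(37−1) = 30·36 = 1080 = 2^3 · 3^3 · 5.
Divisors of 1080: 1, 2, 3, 4, 5, 6, 8, 9, 10, 12, 15, 18, 20, 24, 27, 30, 36, 40, 45, 54, 60, 72, 90, 108, 120, 135, 180, 216, 270, 360, 540, 1080.
Evaluate successive powers at the divisors of 1080:
979^1 ≡ 979 (mod 1147)
979^2 ≡ 696 (mod 1147)
979^3 ≡ 66 (mod 1147)
979^4 ≡ 382 (mod 1147)
979^5 ≡ 56 (mod 1147)
979^6 ≡ 915 (mod 1147)
979^8 ≡ 255 (mod 1147)
979^9 ≡ 746 (mod 1147)
979^10 ≡ 842 (mod 1147)
979^12 ≡ 1062 (mod 1147)
979^15 ≡ 125 (mod 1147)
979^18 ≡ 221 (mod 1147)
979^20 ≡ 118 (mod 1147)
979^24 ≡ 343 (mod 1147)
979^27 ≡ 845 (mod 1147)
979^30 ≡ 714 (mod 1147)
979^36 ≡ 667 (mod 1147)
979^40 ≡ 160 (mod 1147)
979^45 ≡ 931 (mod 1147)
979^54 ≡ 591 (mod 1147)
979^60 ≡ 528 (mod 1147)
979^72 ≡ 1000 (mod 1147)
979^90 ≡ 776 (mod 1147)
979^108 ≡ 593 (mod 1147)
979^120 ≡ 63 (mod 1147)
979^135 ≡ 993 (mod 1147)
979^180 ≡ 1 (mod 1147) ✓
Therefore the multiplicative order of 979 modulo 1147 is 180.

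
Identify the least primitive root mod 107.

2

φ(107) = 107 − 1 = 106 = 2 · 53.
g is a primitive root iff g^(106/q) ≢ 1 (mod 107) for each prime q ∈ {2, 53}.
g = 2: 2^53 ≡ 106; 2^2 ≡ 4 — none is 1, so 2 is a primitive root.
Hence the least primitive root of 107 is 2.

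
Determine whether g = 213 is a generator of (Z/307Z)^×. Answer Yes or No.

Yes

φ(307) = 307 − 1 = 306 = 2 · 3^2 · 17.
It suffices to check that the order of 213 is not a proper divisor of 306: compute 213^(306/q) for q ∈ {2, 3, 17}.
213^153 ≡ 306 (mod 307)  [q = 2: ≢ 1 ✓]
213^102 ≡ 17 (mod 307)  [q = 3: ≢ 1 ✓]
213^18 ≡ 269 (mod 307)  [q = 17: ≢ 1 ✓]
None equal 1, so ord_307(213) = 306: 213 is a primitive root.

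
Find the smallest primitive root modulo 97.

φ(97) = 97 − 1 = 96 = 2^5 · 3.
g is a primitive root iff g^(96/q) ≢ 1 (mod 97) for each prime q ∈ {2, 3}.
g = 2: 2^48 ≡ 1 — hits 1, so not a primitive root.
g = 3: 3^48 ≡ 1 — hits 1, so not a primitive root.
g = 4: 4^48 ≡ 1 — hits 1, so not a primitive root.
g = 5: 5^48 ≡ 96; 5^32 ≡ 35 — none is 1, so 5 is a primitive root.
Hence the least primitive root of 97 is 5.

5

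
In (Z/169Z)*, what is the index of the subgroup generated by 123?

The order of 123 must divide φ(169) = φ(13^2) = 13·(13−1) = 156 = 2^2 · 3 · 13.
Divisors of 156: 1, 2, 3, 4, 6, 12, 13, 26, 39, 52, 78, 156.
Compute 123^d (mod 169) for the divisors d until we hit 1:
123^1 ≡ 123 (mod 169)
123^2 ≡ 88 (mod 169)
123^3 ≡ 8 (mod 169)
123^4 ≡ 139 (mod 169)
123^6 ≡ 64 (mod 169)
123^12 ≡ 40 (mod 169)
123^13 ≡ 19 (mod 169)
123^26 ≡ 23 (mod 169)
123^39 ≡ 99 (mod 169)
123^52 ≡ 22 (mod 169)
123^78 ≡ 168 (mod 169)
123^156 ≡ 1 (mod 169) ✓
So ord_169(123) = 156, hence |⟨123⟩| = 156.
[(Z/169Z)^× : ⟨123⟩] = 156/156 = 1.

1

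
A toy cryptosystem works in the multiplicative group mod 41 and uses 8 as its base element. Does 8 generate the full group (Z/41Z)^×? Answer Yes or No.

No

φ(41) = 41 − 1 = 40 = 2^3 · 5.
8 is a primitive root mod 41 iff 8^(φ(41)/q) ≢ 1 for every prime q | φ(41), i.e. q ∈ {2, 5}.
8^20 ≡ 1 (mod 41)  [q = 2: ≡ 1 ✗]
8^8 ≡ 16 (mod 41)  [q = 5: ≢ 1 ✓]
Since 8^20 ≡ 1, the order of 8 divides 20 < 40, so 8 is not a primitive root.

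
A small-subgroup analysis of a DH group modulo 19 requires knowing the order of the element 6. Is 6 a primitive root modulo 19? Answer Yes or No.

No

φ(19) = 19 − 1 = 18 = 2 · 3^2.
Test 6^(18/q) mod 19 for each prime factor q of 18:
6^9 ≡ 1 (mod 19)  [q = 2: ≡ 1 ✗]
6^6 ≡ 11 (mod 19)  [q = 3: ≢ 1 ✓]
Since 6^9 ≡ 1, the order of 6 divides 9 < 18, so 6 is not a primitive root.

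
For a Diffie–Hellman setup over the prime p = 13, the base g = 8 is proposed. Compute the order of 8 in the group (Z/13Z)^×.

4

ord(8) | φ(13) = 13 − 1 = 12 = 2^2 · 3.
Divisors of 12: 1, 2, 3, 4, 6, 12.
Test each divisor d:
8^1 ≡ 8
8^2 ≡ 12
8^3 ≡ 5
8^4 ≡ 1
Therefore the multiplicative order of 8 modulo 13 is 4.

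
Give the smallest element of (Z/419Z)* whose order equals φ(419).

2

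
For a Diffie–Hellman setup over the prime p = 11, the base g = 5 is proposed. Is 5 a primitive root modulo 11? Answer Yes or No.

φ(11) = 11 − 1 = 10 = 2 · 5.
Test 5^(10/q) mod 11 for each prime factor q of 10:
5^5 ≡ 1 (mod 11)  [q = 2: ≡ 1 ✗]
5^2 ≡ 3 (mod 11)  [q = 5: ≢ 1 ✓]
The check at q = 2 fails, so 5 generates a proper subgroup.

No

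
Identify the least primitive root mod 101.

2

φ(101) = 101 − 1 = 100 = 2^2 · 5^2.
Test candidates g = 2, 3, … against the prime factors q ∈ {2, 5} of φ(101): g is a generator iff g^(100/q) ≢ 1 for every such q.
g = 2: 2^50 ≡ 100; 2^20 ≡ 95 — none is 1, so 2 is a primitive root.
The smallest primitive root modulo 101 is 2.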